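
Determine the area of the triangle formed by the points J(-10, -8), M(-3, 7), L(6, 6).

The Shoelace formula computes the area from vertex coordinates by summing cross products.
For vertices (-10,-8), (-3,7), (6,6):
Signed sum = -10*7 - -3*-8 + -3*6 - 6*7 + 6*-8 - -10*6
= -94 + -60 + 12 = -142
Area = (1/2)|-142| = 71.

71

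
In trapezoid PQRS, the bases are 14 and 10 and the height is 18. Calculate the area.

A trapezoid's area equals the midsegment times the height.
The midsegment is (14 + 10) / 2 = 12.
Area = 12 * 18 = 216.

216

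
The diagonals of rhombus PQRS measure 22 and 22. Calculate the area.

The diagonals of a rhombus divide it into four right triangles.
Each triangle has legs 22/ 2 = 11 and 22/2 = 11, so each has area (1/2)*11*11 = 121/2.
Four such triangles give total area = (d1 * d2) / 2 = 242.

242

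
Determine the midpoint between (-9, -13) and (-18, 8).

M = ((x₁ + x₂)/2, (y₁ + y₂)/2)
= ((-9 + -18)/2, (-13 + 8)/2)
= (-27/2, -5/2) = (-27/2, -5/2)

(-27/2, -5/2)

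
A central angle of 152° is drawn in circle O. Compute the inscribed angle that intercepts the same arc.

An inscribed angle intercepts an arc from a point on the circle, while the central angle intercepts the same arc from the center.
The inscribed angle is always half the central angle: 152° / 2 = 76°.

76°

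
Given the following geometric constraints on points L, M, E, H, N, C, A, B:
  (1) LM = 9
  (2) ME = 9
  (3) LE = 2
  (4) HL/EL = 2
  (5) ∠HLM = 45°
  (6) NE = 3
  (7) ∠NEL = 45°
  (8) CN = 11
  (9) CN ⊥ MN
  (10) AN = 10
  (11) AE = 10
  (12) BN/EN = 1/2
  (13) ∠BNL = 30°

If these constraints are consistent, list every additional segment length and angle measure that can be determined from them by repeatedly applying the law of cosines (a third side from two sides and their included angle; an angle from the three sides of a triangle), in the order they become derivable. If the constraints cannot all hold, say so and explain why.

The constraints are consistent. Derivable facts, in order:
After 1 step:
- LN ≈ 2.12
- MH ≈ 6.79
- ∠AEN = 81.37°
- ∠ANE = 81.37°
- ∠EAN = 17.25°
- ∠ELM = 83.62°
- ∠EML = 12.76°
- ∠LEM = 83.62°
After 2 steps:
- LB ≈ 1.12
- ∠ELN = 93.27°
- ∠ENL = 41.73°
- ∠HML = 24.62°
- ∠LHM = 110.38°
After 3 steps:
- ∠BLN = 42.25°
- ∠LBN = 107.75°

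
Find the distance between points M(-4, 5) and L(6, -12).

d = sqrt((6 - -4)^2 + (-12 - 5)^2)
d = sqrt(10^2 + -17^2)
d = sqrt(100 + 289)
d = sqrt(389)

sqrt(389)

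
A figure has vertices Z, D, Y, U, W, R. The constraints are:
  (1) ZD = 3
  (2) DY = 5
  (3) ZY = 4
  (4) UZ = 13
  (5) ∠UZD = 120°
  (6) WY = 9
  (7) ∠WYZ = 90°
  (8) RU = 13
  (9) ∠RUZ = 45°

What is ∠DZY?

Step 1: By the inverse law of cosines on triangle DZY: cos(∠DZY) = (3² + 4² − 5²) / (2·3·4) = 0/24 = 0, so ∠DZY = 90°.

Therefore, the measure of angle ∠DZY = 90°.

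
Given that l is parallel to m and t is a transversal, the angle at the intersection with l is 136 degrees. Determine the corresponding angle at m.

Corresponding angles formed by parallel lines and a transversal are equal.
The given angle is 136 degrees.
The corresponding angle = 136 degrees.

136 degrees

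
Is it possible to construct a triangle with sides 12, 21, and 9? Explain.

Check the triangle inequality: 12 + 9 = 21 ≤ 21.
Since the sum of two sides does not exceed the third, no triangle can be formed.

No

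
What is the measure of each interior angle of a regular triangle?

Each interior angle of a regular n-gon is (n - 2) * 180 / n.
For n = 3: (3 - 2) * 180 / 3 = 180/3 = 60 degrees.

60 degrees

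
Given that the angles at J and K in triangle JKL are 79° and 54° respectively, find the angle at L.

Let angle L = x. Then 79 + 54 + x = 180.
x = 180 - 133 = 47 degrees.

47 degrees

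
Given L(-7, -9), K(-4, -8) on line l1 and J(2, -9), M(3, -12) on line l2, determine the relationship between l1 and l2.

Slope of line 1: m1 = (-8 - -9)/(-4 - -7) = 1/3 = 1/3
Slope of line 2: m2 = (-12 - -9)/(3 - 2) = -3/1 = -3
Two lines are perpendicular when the product of their slopes is -1 (negative reciprocals).
m1 * m2 = (1/3) * (-3) = -1, confirming perpendicularity.

Perpendicular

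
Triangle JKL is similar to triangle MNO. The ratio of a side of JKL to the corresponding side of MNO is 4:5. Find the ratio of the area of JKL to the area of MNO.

Area ratio = (side ratio)^2 = (4/5)^2 = 16:25.

16:25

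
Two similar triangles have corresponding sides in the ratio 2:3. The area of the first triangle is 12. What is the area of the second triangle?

The ratio of areas of similar triangles = (side ratio)^2.
Side ratio = 2:3, so area ratio = 4:9.
Area of the second triangle / Area of the first triangle = 9/4
Area of the second triangle = 12 * 9/4 = 27

27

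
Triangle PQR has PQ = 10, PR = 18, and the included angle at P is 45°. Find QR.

When two sides and the included angle are known, the law of cosines gives the third side.
c^2 = a^2 + b^2 - 2ab cos(C) generalizes the Pythagorean theorem to non-right triangles.
Here: QR^2 = 100 + 324 - 360*(sqrt(2)/2) = 424 - 180*sqrt(2)
QR = 2*sqrt(106 - 45*sqrt(2))

2*sqrt(106 - 45*sqrt(2))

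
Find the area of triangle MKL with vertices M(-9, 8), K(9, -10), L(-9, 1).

The Shoelace formula computes the area from vertex coordinates by summing cross products.
For vertices (-9,8), (9,-10), (-9,1):
Signed sum = -9*-10 - 9*8 + 9*1 - -9*-10 + -9*8 - -9*1
= 18 + -81 + -63 = -126
Area = (1/2)|-126| = 63.

63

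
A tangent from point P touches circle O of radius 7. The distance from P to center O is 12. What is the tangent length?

Let T be the point of tangency. Then OT ⊥ PT (radius ⊥ tangent).
In right triangle OTP: OP² = OT² + PT²
12² = 7² + PT²
PT² = 95, PT = sqrt(95)

sqrt(95)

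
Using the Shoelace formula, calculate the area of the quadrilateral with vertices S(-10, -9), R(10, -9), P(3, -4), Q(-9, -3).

Shoelace: sum of cross terms = 173, Area = (1/2)|173| = 173/2

173/2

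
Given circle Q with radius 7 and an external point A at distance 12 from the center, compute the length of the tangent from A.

The tangent, radius, and line from the external point to the center form a right triangle.
The right angle is where the tangent meets the radius.
By the Pythagorean theorem: tangent² + 7² = 12²
tangent² = 144 - 49 = 95
tangent = sqrt(95)

sqrt(95)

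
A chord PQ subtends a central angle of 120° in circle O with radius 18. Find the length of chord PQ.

Chord = 2(18) sin(60°) = 18*sqrt(3)

18*sqrt(3)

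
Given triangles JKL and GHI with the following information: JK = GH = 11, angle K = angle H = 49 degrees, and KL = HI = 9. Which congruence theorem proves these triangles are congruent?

Consider the given information: JK = GH = 11, angle K = angle H = 49 degrees, and KL = HI = 9
This is not ASA or HL: ASA requires two angles and the side between them. HL only applies to right triangles with matching hypotenuse and leg.
The correct criterion is SAS. Two pairs of corresponding sides and the included angle are equal (Side-Angle-Side).

SAS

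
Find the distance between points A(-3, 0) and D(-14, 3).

d = sqrt((-14 - -3)^2 + (3 - 0)^2)
d = sqrt(-11^2 + 3^2)
d = sqrt(121 + 9)
d = sqrt(130)

sqrt(130)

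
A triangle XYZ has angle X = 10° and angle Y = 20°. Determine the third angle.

angle Z = 180 - 10 - 20 = 150 degrees.

150 degrees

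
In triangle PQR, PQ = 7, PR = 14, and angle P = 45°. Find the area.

When two sides and the included angle are known, the area formula is (1/2)ab sin(C).
The height from one side to the opposite vertex is 14 sin(45°) = 7*sqrt(2).
Area = (1/2) * 7 * 7*sqrt(2) = 49*sqrt(2)/2.

49*sqrt(2)/2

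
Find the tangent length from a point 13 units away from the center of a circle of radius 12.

tangent = √(d² - r²) = √(13² - 12²) = √(169 - 144) = √25 = 5

5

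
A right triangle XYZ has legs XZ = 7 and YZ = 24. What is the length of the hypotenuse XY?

By the Pythagorean theorem: XY^2 = XZ^2 + YZ^2
XY^2 = 7^2 + 24^2 = 49 + 576 = 625
XY = sqrt(625) = 25

25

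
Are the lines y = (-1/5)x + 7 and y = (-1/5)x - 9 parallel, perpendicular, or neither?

Slope of line 1: m1 = -1/5
Slope of line 2: m2 = -1/5
m1 = m2, so the lines are parallel.

Parallel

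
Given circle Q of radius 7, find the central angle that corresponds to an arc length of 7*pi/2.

θ = 360 × 7*pi/2 / (2π × 7) = 90° (rearranging arc length formula).

90°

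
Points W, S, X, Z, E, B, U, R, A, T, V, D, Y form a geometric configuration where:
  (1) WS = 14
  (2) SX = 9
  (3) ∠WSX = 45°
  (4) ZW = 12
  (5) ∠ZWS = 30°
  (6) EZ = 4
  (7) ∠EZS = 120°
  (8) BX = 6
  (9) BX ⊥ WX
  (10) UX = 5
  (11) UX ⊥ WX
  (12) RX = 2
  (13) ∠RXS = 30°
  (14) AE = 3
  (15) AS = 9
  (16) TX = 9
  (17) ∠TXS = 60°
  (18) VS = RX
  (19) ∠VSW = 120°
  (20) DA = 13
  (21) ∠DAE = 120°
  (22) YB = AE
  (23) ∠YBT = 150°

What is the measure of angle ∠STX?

Step 1: By the law of cosines on triangle TXS: TS² = 9² + 9² − 2·9·9·cos(60°) = 81, so TS = 9.
Step 2: By the inverse law of cosines on triangle STX: cos(∠STX) = (9² + 9² − 9²) / (2·9·9) = 81/162 = 0.5, so ∠STX = 60°.

Therefore, the measure of angle ∠STX = 60°.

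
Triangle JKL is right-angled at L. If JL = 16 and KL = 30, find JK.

JK = sqrt(16^2 + 30^2) = sqrt(1156) = 34

34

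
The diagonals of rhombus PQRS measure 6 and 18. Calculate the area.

Area = (6 * 18) / 2 = 108 / 2 = 54

54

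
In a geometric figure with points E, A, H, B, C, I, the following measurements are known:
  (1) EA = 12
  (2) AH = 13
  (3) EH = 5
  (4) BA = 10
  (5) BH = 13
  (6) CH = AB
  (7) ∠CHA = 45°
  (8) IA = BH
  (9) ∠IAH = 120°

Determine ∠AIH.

From the given relations: IA = BH = 13.
Step 1: By the law of cosines on triangle IAH: IH² = 13² + 13² − 2·13·13·cos(120°) = 507, so IH = 13·√3.
Step 2: By the inverse law of cosines on triangle AIH: cos(∠AIH) = (13² + (13·√3)² − 13²) / (2·13·13·√3) = 507/585.43 = 0.866, so ∠AIH = 30°.

Therefore, the measure of angle ∠AIH = 30°.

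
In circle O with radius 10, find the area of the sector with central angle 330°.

Sector area = πr² × θ/360
= π × 10² × 11/12
= π × 100 × 11/12
= 275*pi/3

275*pi/3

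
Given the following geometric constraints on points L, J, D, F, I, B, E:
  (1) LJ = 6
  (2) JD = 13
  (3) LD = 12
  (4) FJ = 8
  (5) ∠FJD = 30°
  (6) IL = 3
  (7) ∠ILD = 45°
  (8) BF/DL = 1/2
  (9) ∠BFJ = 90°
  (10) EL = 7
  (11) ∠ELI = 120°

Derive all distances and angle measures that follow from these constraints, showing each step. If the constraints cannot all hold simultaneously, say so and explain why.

The constraints are consistent.

From the given relations:
  BF = 1/2·DL = 1/2·12 = 6

Step 1: From JF = 8, FB = 6, and ∠JFB = 90°, by the law of cosines:
  JB² = JF² + FB² - 2·JF·FB·cos(90°) = 64 + 36 - 0 = 100
  JB = 10

Step 2: From DJ = 13, JF = 8, and ∠DJF = 30°, by the law of cosines:
  DF² = DJ² + JF² - 2·DJ·JF·cos(30°) = 169 + 64 - 180.1 = 52.87
  DF ≈ 7.27

Step 3: From DL = 12, LI = 3, and ∠DLI = 45°, by the law of cosines:
  DI² = DL² + LI² - 2·DL·LI·cos(45°) = 144 + 9 - 50.91 = 102.1
  DI ≈ 10.1

Step 4: From IL = 3, LE = 7, and ∠ILE = 120°, by the law of cosines:
  IE² = IL² + LE² - 2·IL·LE·cos(120°) = 9 + 49 + 21 = 79
  IE = √79

Step 5: From LD = 12, LJ = 6, DJ = 13, by the inverse law of cosines:
  cos(∠DLJ) = (LD² + LJ² - DJ²) / (2·LD·LJ)
  ∠DLJ = 85.62°

Step 6: From JD = 13, JL = 6, DL = 12, by the inverse law of cosines:
  cos(∠DJL) = (JD² + JL² - DL²) / (2·JD·JL)
  ∠DJL = 66.98°

Step 7: From DJ = 13, DL = 12, JL = 6, by the inverse law of cosines:
  cos(∠JDL) = (DJ² + DL² - JL²) / (2·DJ·DL)
  ∠JDL = 27.4°

Step 8: From JB = 10, JF = 8, BF = 6, by the inverse law of cosines:
  cos(∠BJF) = (JB² + JF² - BF²) / (2·JB·JF)
  ∠BJF = 36.87°

Step 9: From DF = 7.27, DJ = 13, FJ = 8, by the inverse law of cosines:
  cos(∠FDJ) = (DF² + DJ² - FJ²) / (2·DF·DJ)
  ∠FDJ = 33.38°

Step 10: From DI = 10.1, DL = 12, IL = 3, by the inverse law of cosines:
  cos(∠IDL) = (DI² + DL² - IL²) / (2·DI·DL)
  ∠IDL = 12.12°

Step 11: From FD = 7.27, FJ = 8, DJ = 13, by the inverse law of cosines:
  cos(∠DFJ) = (FD² + FJ² - DJ²) / (2·FD·FJ)
  ∠DFJ = 116.62°

Step 12: From ID = 10.1, IL = 3, DL = 12, by the inverse law of cosines:
  cos(∠DIL) = (ID² + IL² - DL²) / (2·ID·IL)
  ∠DIL = 122.88°

Step 13: From IE = √79, IL = 3, EL = 7, by the inverse law of cosines:
  cos(∠EIL) = (IE² + IL² - EL²) / (2·IE·IL)
  ∠EIL = 43°

Step 14: From BF = 6, BJ = 10, FJ = 8, by the inverse law of cosines:
  cos(∠FBJ) = (BF² + BJ² - FJ²) / (2·BF·BJ)
  ∠FBJ = 53.13°

Step 15: From EI = √79, EL = 7, IL = 3, by the inverse law of cosines:
  cos(∠IEL) = (EI² + EL² - IL²) / (2·EI·EL)
  ∠IEL = 17°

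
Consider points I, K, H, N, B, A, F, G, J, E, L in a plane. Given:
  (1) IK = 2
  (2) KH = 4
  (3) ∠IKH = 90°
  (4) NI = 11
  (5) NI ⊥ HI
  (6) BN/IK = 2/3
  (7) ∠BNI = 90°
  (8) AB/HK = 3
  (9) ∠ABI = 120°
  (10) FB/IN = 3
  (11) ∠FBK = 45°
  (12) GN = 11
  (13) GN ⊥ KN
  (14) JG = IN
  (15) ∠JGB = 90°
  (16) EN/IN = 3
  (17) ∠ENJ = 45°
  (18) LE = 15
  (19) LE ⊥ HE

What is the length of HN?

Step 1: By the law of cosines on triangle HKI: HI² = 4² + 2² − 2·4·2·cos(90°) = 20, so HI = 2·√5.
Step 2: By the law of cosines on triangle HIN: HN² = (2·√5)² + 11² − 2·2·√5·11·cos(90°) = 141, so HN = √141.

Therefore, the length of HN = √141.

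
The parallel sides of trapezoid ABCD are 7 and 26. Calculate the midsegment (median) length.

The midsegment of a trapezoid = (base1 + base2) / 2
midsegment = (7 + 26) / 2
midsegment = 33 / 2
midsegment = 33/2

33/2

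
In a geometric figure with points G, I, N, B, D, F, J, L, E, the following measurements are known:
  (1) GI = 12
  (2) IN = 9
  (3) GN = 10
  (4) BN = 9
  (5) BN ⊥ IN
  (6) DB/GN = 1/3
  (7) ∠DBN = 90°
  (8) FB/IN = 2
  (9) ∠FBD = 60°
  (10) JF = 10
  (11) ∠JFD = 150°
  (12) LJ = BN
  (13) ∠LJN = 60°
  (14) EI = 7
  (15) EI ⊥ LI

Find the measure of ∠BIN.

Step 1: By the law of cosines on triangle INB: IB² = 9² + 9² − 2·9·9·cos(90°) = 162, so IB = 9·√2.
Step 2: By the inverse law of cosines on triangle BIN: cos(∠BIN) = ((9·√2)² + 9² − 9²) / (2·9·√2·9) = 162/229.1 = 0.7071, so ∠BIN = 45°.

Therefore, the measure of angle ∠BIN = 45°.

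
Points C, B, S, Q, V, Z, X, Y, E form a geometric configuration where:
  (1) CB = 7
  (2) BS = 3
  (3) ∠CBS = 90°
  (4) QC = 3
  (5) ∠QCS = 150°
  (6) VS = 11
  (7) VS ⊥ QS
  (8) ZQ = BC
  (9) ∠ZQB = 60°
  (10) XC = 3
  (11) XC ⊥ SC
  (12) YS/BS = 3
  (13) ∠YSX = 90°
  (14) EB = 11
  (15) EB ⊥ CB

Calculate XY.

From the given relations: YS = 3·BS = 3·3 = 9.
Step 1: By the law of cosines on triangle CBS: CS² = 7² + 3² − 2·7·3·cos(90°) = 58, so CS = √58.
Step 2: By the law of cosines on triangle XCS: XS² = 3² + √58² − 2·3·√58·cos(90°) = 67, so XS = √67.
Step 3: By the law of cosines on triangle XSY: XY² = √67² + 9² − 2·√67·9·cos(90°) = 148, so XY = 2·√37.

Therefore, the length of XY = 2·√37.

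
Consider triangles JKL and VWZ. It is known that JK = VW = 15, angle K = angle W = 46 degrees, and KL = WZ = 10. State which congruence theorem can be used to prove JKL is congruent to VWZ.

The given information provides:
JK = VW = 15, angle K = angle W = 46 degrees, and KL = WZ = 10
This matches the SAS congruence theorem.
Two pairs of corresponding sides and the included angle are equal (Side-Angle-Side).

SAS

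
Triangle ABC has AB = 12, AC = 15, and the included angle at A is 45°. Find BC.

By the law of cosines: BC^2 = AB^2 + AC^2 - 2*AB*AC*cos(A)
BC^2 = 12^2 + 15^2 - 2*12*15*cos(45°)
BC^2 = 144 + 225 - 360*(sqrt(2)/2)
BC^2 = 369 - 180*sqrt(2)
BC = 3*sqrt(41 - 20*sqrt(2))

3*sqrt(41 - 20*sqrt(2))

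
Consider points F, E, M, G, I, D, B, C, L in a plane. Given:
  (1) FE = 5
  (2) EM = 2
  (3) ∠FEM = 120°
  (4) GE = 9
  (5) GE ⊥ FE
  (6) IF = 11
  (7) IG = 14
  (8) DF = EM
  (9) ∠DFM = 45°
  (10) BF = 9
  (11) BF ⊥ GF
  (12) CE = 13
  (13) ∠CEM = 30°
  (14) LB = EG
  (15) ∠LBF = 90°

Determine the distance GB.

Step 1: By the law of cosines on triangle FEG: FG² = 5² + 9² − 2·5·9·cos(90°) = 106, so FG = √106.
Step 2: By the law of cosines on triangle GFB: GB² = √106² + 9² − 2·√106·9·cos(90°) = 187, so GB = √187.

Therefore, the length of GB = √187.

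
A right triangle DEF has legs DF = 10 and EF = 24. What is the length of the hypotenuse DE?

By the Pythagorean theorem: DE^2 = DF^2 + EF^2
DE^2 = 10^2 + 24^2 = 100 + 576 = 676
DE = sqrt(676) = 26

26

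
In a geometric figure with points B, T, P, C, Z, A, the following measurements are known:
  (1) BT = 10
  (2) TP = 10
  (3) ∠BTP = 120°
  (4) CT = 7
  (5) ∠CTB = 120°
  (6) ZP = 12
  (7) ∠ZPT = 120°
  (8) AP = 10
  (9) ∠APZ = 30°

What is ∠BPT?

Step 1: By the law of cosines on triangle PTB: PB² = 10² + 10² − 2·10·10·cos(120°) = 300, so PB = 10·√3.
Step 2: By the inverse law of cosines on triangle BPT: cos(∠BPT) = ((10·√3)² + 10² − 10²) / (2·10·√3·10) = 300/346.41 = 0.866, so ∠BPT = 30°.

Therefore, the measure of angle ∠BPT = 30°.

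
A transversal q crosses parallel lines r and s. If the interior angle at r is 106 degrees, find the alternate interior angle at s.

Alternate interior angles formed by parallel lines and a transversal are equal.
The given angle is 106 degrees.
The alternate interior angle = 106 degrees.

106 degrees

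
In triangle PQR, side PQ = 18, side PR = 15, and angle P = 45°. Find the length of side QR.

When two sides and the included angle are known, the law of cosines gives the third side.
c^2 = a^2 + b^2 - 2ab cos(C) generalizes the Pythagorean theorem to non-right triangles.
Here: QR^2 = 324 + 225 - 540*(sqrt(2)/2) = 549 - 270*sqrt(2)
QR = 3*sqrt(61 - 30*sqrt(2))

3*sqrt(61 - 30*sqrt(2))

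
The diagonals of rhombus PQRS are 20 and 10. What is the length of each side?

The diagonals of a rhombus bisect each other at right angles.
Half-diagonals: 20/2 = 10 and 10/2 = 5
side = sqrt(10^2 + 5^2)
side = sqrt(100 + 25)
side = sqrt(125) = 5*sqrt(5)

5*sqrt(5)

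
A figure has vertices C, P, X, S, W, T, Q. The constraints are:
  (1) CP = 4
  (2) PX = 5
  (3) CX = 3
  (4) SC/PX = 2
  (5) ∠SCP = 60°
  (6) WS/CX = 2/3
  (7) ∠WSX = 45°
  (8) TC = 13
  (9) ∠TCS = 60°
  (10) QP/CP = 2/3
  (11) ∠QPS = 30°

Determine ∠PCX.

Step 1: By the inverse law of cosines on triangle PCX: cos(∠PCX) = (4² + 3² − 5²) / (2·4·3) = 0/24 = 0, so ∠PCX = 90°.

Therefore, the measure of angle ∠PCX = 90°.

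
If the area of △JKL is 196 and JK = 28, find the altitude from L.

height = 2 * 196 / 28 = 14

14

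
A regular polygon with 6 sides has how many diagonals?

Each of the 6 vertices connects to 3 non-adjacent vertices via diagonals.
Total connections = 6 × 3 = 18, but each diagonal is counted twice.
Number of diagonals = 18 / 2 = 9.

9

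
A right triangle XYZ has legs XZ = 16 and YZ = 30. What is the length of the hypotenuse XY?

In a right triangle, the square of the hypotenuse equals the sum of the squares of the two legs.
The legs are 16 and 30, so the hypotenuse = sqrt(256 + 900) = sqrt(1156) = 34.

34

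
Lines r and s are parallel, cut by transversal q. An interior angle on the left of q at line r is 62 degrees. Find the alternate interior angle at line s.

Alternate interior angles formed by parallel lines and a transversal are equal.
The given angle is 62 degrees.
The alternate interior angle = 62 degrees.

62 degrees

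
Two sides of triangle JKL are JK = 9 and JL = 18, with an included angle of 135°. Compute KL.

When two sides and the included angle are known, the law of cosines gives the third side.
c^2 = a^2 + b^2 - 2ab cos(C) generalizes the Pythagorean theorem to non-right triangles.
Here: KL^2 = 81 + 324 - 324*(-sqrt(2)/2) = 162*sqrt(2) + 405
KL = 9*sqrt(2*sqrt(2) + 5)

9*sqrt(2*sqrt(2) + 5)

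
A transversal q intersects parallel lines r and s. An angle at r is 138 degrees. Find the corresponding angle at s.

When a transversal crosses parallel lines, angles in the same position at each intersection are called corresponding angles.
These are always equal, so the answer is 138 degrees.

138 degrees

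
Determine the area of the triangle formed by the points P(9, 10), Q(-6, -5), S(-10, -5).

The Shoelace formula computes the area from vertex coordinates by summing cross products.
For vertices (9,10), (-6,-5), (-10,-5):
Signed sum = 9*-5 - -6*10 + -6*-5 - -10*-5 + -10*10 - 9*-5
= 15 + -20 + -55 = -60
Area = (1/2)|-60| = 30.

30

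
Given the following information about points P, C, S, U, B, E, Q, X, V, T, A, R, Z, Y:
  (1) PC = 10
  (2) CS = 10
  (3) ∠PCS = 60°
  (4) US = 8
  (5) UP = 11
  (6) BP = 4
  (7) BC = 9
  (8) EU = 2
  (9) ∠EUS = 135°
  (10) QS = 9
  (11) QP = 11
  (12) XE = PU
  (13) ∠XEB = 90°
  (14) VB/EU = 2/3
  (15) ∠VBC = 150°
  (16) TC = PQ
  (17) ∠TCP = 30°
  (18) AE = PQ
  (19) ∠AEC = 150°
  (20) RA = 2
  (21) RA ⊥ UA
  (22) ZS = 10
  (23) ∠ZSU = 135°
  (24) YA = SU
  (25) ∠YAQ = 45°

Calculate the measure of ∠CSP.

Step 1: By the law of cosines on triangle SCP: SP² = 10² + 10² − 2·10·10·cos(60°) = 100, so SP = 10.
Step 2: By the inverse law of cosines on triangle CSP: cos(∠CSP) = (10² + 10² − 10²) / (2·10·10) = 100/200 = 0.5, so ∠CSP = 60°.

Therefore, the measure of angle ∠CSP = 60°.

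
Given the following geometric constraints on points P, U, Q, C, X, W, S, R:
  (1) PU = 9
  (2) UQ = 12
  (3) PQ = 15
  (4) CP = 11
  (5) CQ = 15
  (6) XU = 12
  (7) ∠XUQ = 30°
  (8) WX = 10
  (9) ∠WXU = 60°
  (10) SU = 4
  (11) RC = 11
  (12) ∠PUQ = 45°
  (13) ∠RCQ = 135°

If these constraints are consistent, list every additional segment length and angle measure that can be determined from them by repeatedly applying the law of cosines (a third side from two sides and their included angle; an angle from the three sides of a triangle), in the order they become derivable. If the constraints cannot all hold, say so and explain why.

These constraints are not satisfiable: (1), (2) and (3) fix all three sides of triangle PUQ, so by the law of cosines cos(∠PUQ) = (9² + 12² − 15²) / (2·9·12) = 0.0000, i.e. ∠PUQ ≈ 90°, which contradicts (12) ∠PUQ = 45°. No planar figure meets all of them, so nothing further can be derived.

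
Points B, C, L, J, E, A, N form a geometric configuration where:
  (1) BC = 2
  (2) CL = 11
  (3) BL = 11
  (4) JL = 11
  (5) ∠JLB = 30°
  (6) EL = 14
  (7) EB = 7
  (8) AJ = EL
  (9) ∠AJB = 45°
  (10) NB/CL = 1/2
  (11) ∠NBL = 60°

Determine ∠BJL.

Step 1: By the law of cosines on triangle JLB: JB² = 11² + 11² − 2·11·11·cos(30°) = 32.42, so JB ≈ 5.69.
Step 2: By the inverse law of cosines on triangle BJL: cos(∠BJL) = (5.69² + 11² − 11²) / (2·5.69·11) = 32.42/125.27 = 0.2588, so ∠BJL = 75°.

Therefore, the measure of angle ∠BJL = 75°.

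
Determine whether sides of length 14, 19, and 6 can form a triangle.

For three segments to close into a triangle, no single side can be as long as the other two combined.
The longest side is 19, and 6 + 14 = 20 > 19.
A triangle can be formed.

Yes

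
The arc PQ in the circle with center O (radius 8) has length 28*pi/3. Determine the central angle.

θ = 360 × 28*pi/3 / (2π × 8) = 210° (rearranging arc length formula).

210°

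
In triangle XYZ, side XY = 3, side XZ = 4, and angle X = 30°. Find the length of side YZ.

By the law of cosines: YZ^2 = XY^2 + XZ^2 - 2*XY*XZ*cos(X)
YZ^2 = 3^2 + 4^2 - 2*3*4*cos(30°)
YZ^2 = 9 + 16 - 24*(sqrt(3)/2)
YZ^2 = 25 - 12*sqrt(3)
YZ = sqrt(25 - 12*sqrt(3))

sqrt(25 - 12*sqrt(3))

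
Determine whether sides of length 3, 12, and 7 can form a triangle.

Check the triangle inequality: 3 + 7 = 10 ≤ 12.
Since the sum of two sides does not exceed the third, no triangle can be formed.

No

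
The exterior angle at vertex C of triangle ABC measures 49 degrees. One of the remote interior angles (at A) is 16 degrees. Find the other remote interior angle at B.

By the exterior angle theorem: exterior angle = sum of remote interior angles.
49 = 16 + angle B
angle B = 49 - 16 = 33 degrees

33 degrees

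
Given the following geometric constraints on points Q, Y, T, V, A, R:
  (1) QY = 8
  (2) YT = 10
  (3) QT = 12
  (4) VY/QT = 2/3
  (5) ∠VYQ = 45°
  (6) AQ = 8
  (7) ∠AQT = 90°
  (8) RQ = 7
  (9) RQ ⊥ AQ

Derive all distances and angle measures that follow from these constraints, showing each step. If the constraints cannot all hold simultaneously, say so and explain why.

The constraints are consistent.

From the given relations:
  VY = 2/3·QT = 2/3·12 = 8

Step 1: From QY = 8, YV = 8, and ∠QYV = 45°, by the law of cosines:
  QV² = QY² + YV² - 2·QY·YV·cos(45°) = 64 + 64 - 90.51 = 37.49
  QV ≈ 6.12

Step 2: From TQ = 12, QA = 8, and ∠TQA = 90°, by the law of cosines:
  TA² = TQ² + QA² - 2·TQ·QA·cos(90°) = 144 + 64 - 0 = 208
  TA = 4·√13

Step 3: From AQ = 8, QR = 7, and ∠AQR = 90°, by the law of cosines:
  AR² = AQ² + QR² - 2·AQ·QR·cos(90°) = 64 + 49 - 0 = 113
  AR = √113

Step 4: From QT = 12, QY = 8, TY = 10, by the inverse law of cosines:
  cos(∠TQY) = (QT² + QY² - TY²) / (2·QT·QY)
  ∠TQY = 55.77°

Step 5: From YQ = 8, YT = 10, QT = 12, by the inverse law of cosines:
  cos(∠QYT) = (YQ² + YT² - QT²) / (2·YQ·YT)
  ∠QYT = 82.82°

Step 6: From TQ = 12, TY = 10, QY = 8, by the inverse law of cosines:
  cos(∠QTY) = (TQ² + TY² - QY²) / (2·TQ·TY)
  ∠QTY = 41.41°

Step 7: From QV = 6.12, QY = 8, VY = 8, by the inverse law of cosines:
  cos(∠VQY) = (QV² + QY² - VY²) / (2·QV·QY)
  ∠VQY = 67.5°

Step 8: From TA = 4·√13, TQ = 12, AQ = 8, by the inverse law of cosines:
  cos(∠ATQ) = (TA² + TQ² - AQ²) / (2·TA·TQ)
  ∠ATQ = 33.69°

Step 9: From VQ = 6.12, VY = 8, QY = 8, by the inverse law of cosines:
  cos(∠QVY) = (VQ² + VY² - QY²) / (2·VQ·VY)
  ∠QVY = 67.5°

Step 10: From AQ = 8, AR = √113, QR = 7, by the inverse law of cosines:
  cos(∠QAR) = (AQ² + AR² - QR²) / (2·AQ·AR)
  ∠QAR = 41.19°

Step 11: From AQ = 8, AT = 4·√13, QT = 12, by the inverse law of cosines:
  cos(∠QAT) = (AQ² + AT² - QT²) / (2·AQ·AT)
  ∠QAT = 56.31°

Step 12: From RA = √113, RQ = 7, AQ = 8, by the inverse law of cosines:
  cos(∠ARQ) = (RA² + RQ² - AQ²) / (2·RA·RQ)
  ∠ARQ = 48.81°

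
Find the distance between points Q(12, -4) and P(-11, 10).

The horizontal distance is |-11 - 12| = 23 and the vertical distance is |10 - -4| = 14.
By the Pythagorean theorem, d = sqrt(23^2 + 14^2) = sqrt(725) = 5*sqrt(29).

5*sqrt(29)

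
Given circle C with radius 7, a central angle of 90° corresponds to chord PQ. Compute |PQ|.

Chord length = 2r sin(θ/2)
= 2 × 7 × sin(90°/2)
= 2 × 7 × sin(45°)
= 7*sqrt(2)

7*sqrt(2)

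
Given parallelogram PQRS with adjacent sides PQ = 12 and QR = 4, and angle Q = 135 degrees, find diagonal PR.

The diagonal of a parallelogram can be found by treating two adjacent sides and the diagonal as a triangle.
Applying the law of cosines with sides 12, 4 and included angle 135°:
d^2 = 144 + 16 - 96*cos(135°) = 48*sqrt(2) + 160
d = 4*sqrt(3*sqrt(2) + 10)

4*sqrt(3*sqrt(2) + 10)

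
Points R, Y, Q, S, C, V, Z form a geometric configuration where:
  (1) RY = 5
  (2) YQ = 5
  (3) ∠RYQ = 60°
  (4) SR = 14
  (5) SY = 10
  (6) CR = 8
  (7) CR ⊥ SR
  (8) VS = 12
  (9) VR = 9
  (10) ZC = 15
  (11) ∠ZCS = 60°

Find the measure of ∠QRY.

Step 1: By the law of cosines on triangle RYQ: RQ² = 5² + 5² − 2·5·5·cos(60°) = 25, so RQ = 5.
Step 2: By the inverse law of cosines on triangle QRY: cos(∠QRY) = (5² + 5² − 5²) / (2·5·5) = 25/50 = 0.5, so ∠QRY = 60°.

Therefore, the measure of angle ∠QRY = 60°.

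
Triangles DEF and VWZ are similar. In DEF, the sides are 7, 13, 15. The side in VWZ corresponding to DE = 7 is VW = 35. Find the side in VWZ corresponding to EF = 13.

k = 35/7 = 5. WZ = 5 * 13 = 65.

65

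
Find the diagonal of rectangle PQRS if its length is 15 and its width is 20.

Using the Pythagorean theorem:
d² = 15² + 20² = 225 + 400 = 625
d = sqrt(625) = 25

25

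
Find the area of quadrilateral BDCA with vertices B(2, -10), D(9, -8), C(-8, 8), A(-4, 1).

The Shoelace formula works by pairing each vertex with the next (cycling back to the first).
For each pair, compute x_i*y_(i+1) - x_(i+1)*y_i:
  (2*-8 - 9*-10) = 74
  (9*8 - -8*-8) = 8
  (-8*1 - -4*8) = 24
  (-4*-10 - 2*1) = 38
Taking half the absolute value of the total: Area = (1/2)(144) = 72.

72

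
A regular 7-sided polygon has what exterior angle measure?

Each exterior angle of a regular n-gon is 360 / n.
For n = 7: 360 / 7 = 360/7 degrees.

360/7 degrees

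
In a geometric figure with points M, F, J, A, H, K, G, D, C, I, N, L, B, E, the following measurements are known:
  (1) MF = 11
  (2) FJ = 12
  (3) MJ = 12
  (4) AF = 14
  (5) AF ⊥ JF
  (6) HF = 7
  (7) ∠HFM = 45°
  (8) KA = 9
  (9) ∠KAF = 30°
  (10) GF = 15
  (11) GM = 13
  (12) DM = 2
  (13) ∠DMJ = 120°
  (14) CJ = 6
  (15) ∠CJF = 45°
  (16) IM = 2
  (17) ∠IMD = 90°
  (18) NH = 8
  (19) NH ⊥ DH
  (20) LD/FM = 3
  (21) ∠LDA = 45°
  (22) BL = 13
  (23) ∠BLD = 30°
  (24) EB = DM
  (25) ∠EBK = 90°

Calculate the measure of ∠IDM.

Step 1: By the law of cosines on triangle DMI: DI² = 2² + 2² − 2·2·2·cos(90°) = 8, so DI = 2·√2.
Step 2: By the inverse law of cosines on triangle IDM: cos(∠IDM) = ((2·√2)² + 2² − 2²) / (2·2·√2·2) = 8/11.31 = 0.7071, so ∠IDM = 45°.

Therefore, the measure of angle ∠IDM = 45°.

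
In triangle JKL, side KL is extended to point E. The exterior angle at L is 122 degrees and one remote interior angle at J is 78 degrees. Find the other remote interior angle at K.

angle K = 122 - 78 = 44 degrees (exterior angle theorem).

44 degrees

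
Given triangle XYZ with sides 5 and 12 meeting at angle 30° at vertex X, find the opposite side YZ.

Law of cosines: YZ^2 = 5^2 + 12^2 - 2(5)(12)cos(30°) = 169 - 60*sqrt(3), so YZ = sqrt(169 - 60*sqrt(3)).

sqrt(169 - 60*sqrt(3))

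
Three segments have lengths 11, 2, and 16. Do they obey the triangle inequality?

The longest side is 16. The other two sides sum to 2 + 11 = 13.
Since 13 ≤ 16, the two shorter sides cannot reach around to close the triangle.

No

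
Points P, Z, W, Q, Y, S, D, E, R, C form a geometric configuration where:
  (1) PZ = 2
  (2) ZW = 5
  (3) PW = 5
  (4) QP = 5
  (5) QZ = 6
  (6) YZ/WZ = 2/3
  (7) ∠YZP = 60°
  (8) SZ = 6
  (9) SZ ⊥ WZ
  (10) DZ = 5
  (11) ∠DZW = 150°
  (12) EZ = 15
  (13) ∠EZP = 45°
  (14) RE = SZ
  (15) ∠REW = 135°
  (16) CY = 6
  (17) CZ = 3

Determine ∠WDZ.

Step 1: By the law of cosines on triangle DZW: DW² = 5² + 5² − 2·5·5·cos(150°) = 93.3, so DW ≈ 9.66.
Step 2: By the inverse law of cosines on triangle WDZ: cos(∠WDZ) = (9.66² + 5² − 5²) / (2·9.66·5) = 93.3/96.59 = 0.9659, so ∠WDZ = 15°.

Therefore, the measure of angle ∠WDZ = 15°.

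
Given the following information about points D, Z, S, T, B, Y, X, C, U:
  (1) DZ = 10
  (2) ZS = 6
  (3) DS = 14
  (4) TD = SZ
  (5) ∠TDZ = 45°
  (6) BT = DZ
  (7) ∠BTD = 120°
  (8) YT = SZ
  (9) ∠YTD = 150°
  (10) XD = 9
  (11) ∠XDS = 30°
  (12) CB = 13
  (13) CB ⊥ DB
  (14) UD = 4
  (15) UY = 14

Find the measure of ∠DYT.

From the given relations: YT = SZ = 6; TD = SZ = 6.
Step 1: By the law of cosines on triangle YTD: YD² = 6² + 6² − 2·6·6·cos(150°) = 134.35, so YD ≈ 11.59.
Step 2: By the inverse law of cosines on triangle DYT: cos(∠DYT) = (11.59² + 6² − 6²) / (2·11.59·6) = 134.35/139.09 = 0.9659, so ∠DYT = 15°.

Therefore, the measure of angle ∠DYT = 15°.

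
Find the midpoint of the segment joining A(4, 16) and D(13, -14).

M = ((x₁ + x₂)/2, (y₁ + y₂)/2)
= ((4 + 13)/2, (16 + -14)/2)
= (17/2, 2/2) = (17/2, 1)

(17/2, 1)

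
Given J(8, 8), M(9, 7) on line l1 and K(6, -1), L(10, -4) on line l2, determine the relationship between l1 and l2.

Slope of line 1: m1 = (7 - 8)/(9 - 8) = -1/1 = -1
Slope of line 2: m2 = (-4 - -1)/(10 - 6) = -3/4 = -3/4
For parallel lines we need equal slopes: -1 != -3/4.
For perpendicular lines we need m1*m2 = -1: (-1)(-3/4) = 3/4 != -1.
Since neither condition holds, the lines are neither parallel nor perpendicular.

Neither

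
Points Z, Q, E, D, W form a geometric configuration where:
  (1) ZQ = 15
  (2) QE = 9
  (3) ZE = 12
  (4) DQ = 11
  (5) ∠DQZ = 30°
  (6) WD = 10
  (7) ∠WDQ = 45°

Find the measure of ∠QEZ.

Step 1: By the inverse law of cosines on triangle QEZ: cos(∠QEZ) = (9² + 12² − 15²) / (2·9·12) = 0/216 = 0, so ∠QEZ = 90°.

Therefore, the measure of angle ∠QEZ = 90°.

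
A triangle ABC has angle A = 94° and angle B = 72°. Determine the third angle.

Let angle C = x. Then 94 + 72 + x = 180.
x = 180 - 166 = 14 degrees.

14 degrees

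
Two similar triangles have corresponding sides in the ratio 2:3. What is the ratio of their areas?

The ratio of areas of similar triangles equals the square of the side ratio.
Side ratio = 2:3
Area ratio = (2/3)^2 = 4/9 = 4:9

4:9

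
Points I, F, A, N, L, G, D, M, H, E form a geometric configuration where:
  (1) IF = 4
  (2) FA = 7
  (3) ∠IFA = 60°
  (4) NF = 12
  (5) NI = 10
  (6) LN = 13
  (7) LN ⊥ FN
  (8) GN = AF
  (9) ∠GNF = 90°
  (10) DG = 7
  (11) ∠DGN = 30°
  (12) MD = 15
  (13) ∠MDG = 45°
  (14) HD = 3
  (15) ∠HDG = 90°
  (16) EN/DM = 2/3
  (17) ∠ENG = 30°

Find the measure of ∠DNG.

From the given relations: GN = AF = 7.
Step 1: By the law of cosines on triangle NGD: ND² = 7² + 7² − 2·7·7·cos(30°) = 13.13, so ND ≈ 3.62.
Step 2: By the inverse law of cosines on triangle DNG: cos(∠DNG) = (3.62² + 7² − 7²) / (2·3.62·7) = 13.13/50.73 = 0.2588, so ∠DNG = 75°.

Therefore, the measure of angle ∠DNG = 75°.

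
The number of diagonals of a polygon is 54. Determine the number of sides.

Using d = n(n - 3)/2, we solve 54 = n(n - 3)/2.
So n(n - 3) = 108.
Testing n = 12: 12 * 9 = 108 = 108. Correct.
The polygon has 12 sides.

12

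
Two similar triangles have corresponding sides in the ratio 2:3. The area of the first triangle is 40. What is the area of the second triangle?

Area ratio = (2/3)^2 = 4/9. Area of the second triangle = 40 * 9/4 = 90.

90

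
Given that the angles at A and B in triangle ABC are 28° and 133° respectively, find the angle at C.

By the triangle angle sum property, the three interior angles of any triangle add up to 180°.
We know angle A = 28° and angle B = 133°, so their sum is 161°.
Therefore angle C = 180° - 161° = 19°.

19 degrees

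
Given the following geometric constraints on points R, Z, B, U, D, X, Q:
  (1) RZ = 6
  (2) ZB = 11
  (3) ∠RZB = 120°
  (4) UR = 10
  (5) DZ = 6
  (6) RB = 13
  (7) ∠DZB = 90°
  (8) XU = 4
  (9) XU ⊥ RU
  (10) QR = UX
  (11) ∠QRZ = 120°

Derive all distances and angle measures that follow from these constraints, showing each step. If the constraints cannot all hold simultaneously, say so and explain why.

These constraints are not satisfiable: (1), (2) and (3) already determine RB: by the law of cosines RB² = 6² + 11² − 2·6·11·cos(120°) = 223, so RB ≈ 14.93, which contradicts (6) RB = 13. No planar figure meets all of them, so nothing further can be derived.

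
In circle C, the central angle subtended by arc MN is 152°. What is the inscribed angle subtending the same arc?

Inscribed angle = 152° / 2 = 76° (inscribed angle theorem).

76°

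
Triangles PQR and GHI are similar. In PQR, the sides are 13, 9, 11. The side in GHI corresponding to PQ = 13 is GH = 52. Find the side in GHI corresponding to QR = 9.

Since the triangles are similar, the ratio of corresponding sides is constant.
Scale factor k = GH / PQ = 52 / 13 = 4
HI = k * QR = 4 * 9 = 36

36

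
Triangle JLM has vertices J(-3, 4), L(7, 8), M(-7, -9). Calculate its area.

Shoelace: Area = (1/2)|-3(8--9) + 7(-9-4) + -7(4-8)| = (1/2)(114) = 57

57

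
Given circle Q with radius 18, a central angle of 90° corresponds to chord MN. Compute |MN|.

Chord = 2(18) sin(45°) = 18*sqrt(2)

18*sqrt(2)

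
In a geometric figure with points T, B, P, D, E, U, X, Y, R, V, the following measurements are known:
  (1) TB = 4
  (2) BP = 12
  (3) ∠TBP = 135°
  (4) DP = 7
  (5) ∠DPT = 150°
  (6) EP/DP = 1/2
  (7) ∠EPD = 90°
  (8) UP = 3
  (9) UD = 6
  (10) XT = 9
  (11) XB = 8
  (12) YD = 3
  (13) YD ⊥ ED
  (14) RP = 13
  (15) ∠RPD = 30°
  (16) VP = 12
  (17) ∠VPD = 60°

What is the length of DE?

From the given relations: EP = 1/2·DP = 1/2·7 ≈ 3.5.
Step 1: By the law of cosines on triangle DPE: DE² = 7² + 3.5² − 2·7·3.5·cos(90°) = 61.25, so DE = 7/2·√5.

Therefore, the length of DE = 7/2·√5.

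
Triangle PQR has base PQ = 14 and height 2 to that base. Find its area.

A triangle's area is half the area of a rectangle with the same base and height.
Area = (1/2) * 14 * 2 = 14.

14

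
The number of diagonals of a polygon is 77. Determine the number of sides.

Using d = n(n - 3)/2, we solve 77 = n(n - 3)/2.
So n(n - 3) = 154.
Testing n = 14: 14 * 11 = 154 = 154. Correct.
The polygon has 14 sides.

14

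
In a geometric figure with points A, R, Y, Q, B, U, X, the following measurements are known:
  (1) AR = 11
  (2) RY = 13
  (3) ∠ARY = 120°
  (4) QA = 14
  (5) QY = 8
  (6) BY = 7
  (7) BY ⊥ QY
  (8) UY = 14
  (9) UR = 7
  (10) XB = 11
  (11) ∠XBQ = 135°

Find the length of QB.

Step 1: By the law of cosines on triangle QYB: QB² = 8² + 7² − 2·8·7·cos(90°) = 113, so QB = √113.

Therefore, the length of QB = √113.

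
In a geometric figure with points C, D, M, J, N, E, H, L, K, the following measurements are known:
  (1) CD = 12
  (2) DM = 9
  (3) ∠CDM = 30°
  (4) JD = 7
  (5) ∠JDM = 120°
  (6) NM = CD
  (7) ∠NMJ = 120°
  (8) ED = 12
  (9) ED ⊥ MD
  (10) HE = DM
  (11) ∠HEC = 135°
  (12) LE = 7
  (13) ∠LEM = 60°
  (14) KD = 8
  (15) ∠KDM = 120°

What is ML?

Step 1: By the law of cosines on triangle EDM: EM² = 12² + 9² − 2·12·9·cos(90°) = 225, so EM = 15.
Step 2: By the law of cosines on triangle MEL: ML² = 15² + 7² − 2·15·7·cos(60°) = 169, so ML = 13.

Therefore, the length of ML = 13.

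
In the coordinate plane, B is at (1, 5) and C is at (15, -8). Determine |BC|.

d = sqrt((14)^2 + (-13)^2) = sqrt(365)

sqrt(365)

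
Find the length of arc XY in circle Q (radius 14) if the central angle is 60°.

The full circumference is 2πr = 2π(14) = 28*pi.
The arc spans 60° out of 360°, which is a fraction of 1/6.
Arc length = 28*pi × 1/6 = 14*pi/3.

14*pi/3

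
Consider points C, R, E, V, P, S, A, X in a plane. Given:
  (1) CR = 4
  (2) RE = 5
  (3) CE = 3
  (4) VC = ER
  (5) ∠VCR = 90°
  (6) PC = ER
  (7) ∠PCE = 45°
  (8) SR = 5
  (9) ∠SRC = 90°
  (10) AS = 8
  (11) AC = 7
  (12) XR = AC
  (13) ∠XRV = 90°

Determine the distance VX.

From the given relations: VC = ER = 5; XR = AC = 7.
Step 1: By the law of cosines on triangle VCR: VR² = 5² + 4² − 2·5·4·cos(90°) = 41, so VR = √41.
Step 2: By the law of cosines on triangle VRX: VX² = √41² + 7² − 2·√41·7·cos(90°) = 90, so VX = 3·√10.

Therefore, the length of VX = 3·√10.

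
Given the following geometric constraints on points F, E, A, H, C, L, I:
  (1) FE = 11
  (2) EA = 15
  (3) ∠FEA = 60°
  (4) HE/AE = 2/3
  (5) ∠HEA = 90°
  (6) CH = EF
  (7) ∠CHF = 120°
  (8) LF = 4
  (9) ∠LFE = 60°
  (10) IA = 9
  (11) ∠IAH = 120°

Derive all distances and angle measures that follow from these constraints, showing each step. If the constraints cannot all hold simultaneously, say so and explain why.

The constraints are consistent.

From the given relations:
  HE = 2/3·AE = 2/3·15 = 10
  CH = EF = 11

Step 1: From FE = 11, EA = 15, and ∠FEA = 60°, by the law of cosines:
  FA² = FE² + EA² - 2·FE·EA·cos(60°) = 121 + 225 - 165 = 181
  FA = √181

Step 2: From EF = 11, FL = 4, and ∠EFL = 60°, by the law of cosines:
  EL² = EF² + FL² - 2·EF·FL·cos(60°) = 121 + 16 - 44 = 93
  EL = √93

Step 3: From AE = 15, EH = 10, and ∠AEH = 90°, by the law of cosines:
  AH² = AE² + EH² - 2·AE·EH·cos(90°) = 225 + 100 - 0 = 325
  AH = 5·√13

Step 4: From HA = 5·√13, AI = 9, and ∠HAI = 120°, by the law of cosines:
  HI² = HA² + AI² - 2·HA·AI·cos(120°) = 325 + 81 + 162.2 = 568.2
  HI ≈ 23.84

Step 5: From FA = √181, FE = 11, AE = 15, by the inverse law of cosines:
  cos(∠AFE) = (FA² + FE² - AE²) / (2·FA·FE)
  ∠AFE = 74.92°

Step 6: From EF = 11, EL = √93, FL = 4, by the inverse law of cosines:
  cos(∠FEL) = (EF² + EL² - FL²) / (2·EF·EL)
  ∠FEL = 21.05°

Step 7: From AE = 15, AF = √181, EF = 11, by the inverse law of cosines:
  cos(∠EAF) = (AE² + AF² - EF²) / (2·AE·AF)
  ∠EAF = 45.08°

Step 8: From AE = 15, AH = 5·√13, EH = 10, by the inverse law of cosines:
  cos(∠EAH) = (AE² + AH² - EH²) / (2·AE·AH)
  ∠EAH = 33.69°

Step 9: From HA = 5·√13, HE = 10, AE = 15, by the inverse law of cosines:
  cos(∠AHE) = (HA² + HE² - AE²) / (2·HA·HE)
  ∠AHE = 56.31°

Step 10: From LE = √93, LF = 4, EF = 11, by the inverse law of cosines:
  cos(∠ELF) = (LE² + LF² - EF²) / (2·LE·LF)
  ∠ELF = 98.95°

Step 11: From HA = 5·√13, HI = 23.84, AI = 9, by the inverse law of cosines:
  cos(∠AHI) = (HA² + HI² - AI²) / (2·HA·HI)
  ∠AHI = 19.08°

Step 12: From IA = 9, IH = 23.84, AH = 5·√13, by the inverse law of cosines:
  cos(∠AIH) = (IA² + IH² - AH²) / (2·IA·IH)
  ∠AIH = 40.92°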